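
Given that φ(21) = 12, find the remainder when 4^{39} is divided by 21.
By Euler: 4^{12} ≡ 1 (mod 21) since gcd(4, 21) = 1. 39 = 3×12 + 3. So 4^{39} ≡ 4^{3} ≡ 1 (mod 21)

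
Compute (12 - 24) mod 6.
0

(12 - 24) = -12
-12 mod 6 = 0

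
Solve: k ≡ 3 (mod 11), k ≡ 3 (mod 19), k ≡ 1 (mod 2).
M = 11 × 19 × 2 = 418. M₁ = 38, y₁ ≡ 9 (mod 11). M₂ = 22, y₂ ≡ 13 (mod 19). M₃ = 209, y₃ ≡ 1 (mod 2). k = 3×38×9 + 3×22×13 + 1×209×1 ≡ 3 (mod 418)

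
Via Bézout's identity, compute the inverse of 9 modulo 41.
Extended GCD: 9(-9) + 41(2) = 1. So 9^(-1) ≡ 32 ≡ 32 (mod 41). Verify: 9 × 32 = 288 ≡ 1 (mod 41)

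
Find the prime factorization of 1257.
3 × 419

Divide by primes starting from smallest:
1257 ÷ 3 = 419
419 ÷ 419 = 1

1257 = 3 × 419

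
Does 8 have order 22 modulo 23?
p - 1 = 22 has prime divisors 2, 11. Check 8^(22/q) mod 23 for each: 8^(22/2) = 8^11 ≡ 1, 8^(22/11) = 8^2 ≡ 18 (mod 23). Since 8^11 ≡ 1 (mod 23), the order of 8 divides 11 (in fact the order is 11) ≠ 22, so it is not a primitive root.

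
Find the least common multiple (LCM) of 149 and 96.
14304

First find GCD(149, 96) using the Euclidean algorithm:
149 = 1 × 96 + 53
96 = 1 × 53 + 43
53 = 1 × 43 + 10
43 = 4 × 10 + 3
10 = 3 × 3 + 1
3 = 3 × 1 + 0
GCD(149, 96) = 1

LCM formula: LCM(a, b) = (a × b) / GCD(a, b)
LCM(149, 96) = (149 × 96) / 1
LCM(149, 96) = 14304 / 1
LCM(149, 96) = 14304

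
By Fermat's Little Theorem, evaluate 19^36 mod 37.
By Fermat's Little Theorem, 19^{36} ≡ 1 (mod 37) since 37 is prime and gcd(19, 37) = 1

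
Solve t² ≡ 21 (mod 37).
The square roots of 21 mod 37 are 13 and 24. Verify: 13² = 169 ≡ 21 (mod 37)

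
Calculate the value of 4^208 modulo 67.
Using Fermat: 4^{66} ≡ 1 (mod 67). 208 ≡ 10 (mod 66). So 4^{208} ≡ 4^{10} ≡ 26 (mod 67)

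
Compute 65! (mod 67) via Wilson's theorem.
(66)! = (65)! × (66) ≡ -1 (mod 67). So (65)! ≡ -1 × (66)^(-1) ≡ (-1)×(-1) = 1 (mod 67)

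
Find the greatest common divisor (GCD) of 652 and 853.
1

Using the Euclidean algorithm:
652 = 0 × 853 + 652
853 = 1 × 652 + 201
652 = 3 × 201 + 49
201 = 4 × 49 + 5
49 = 9 × 5 + 4
5 = 1 × 4 + 1
4 = 4 × 1 + 0

GCD(652, 853) = 1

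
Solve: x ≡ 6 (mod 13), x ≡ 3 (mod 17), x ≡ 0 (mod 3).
M = 13 × 17 × 3 = 663. M₁ = 51, y₁ ≡ 12 (mod 13). M₂ = 39, y₂ ≡ 7 (mod 17). M₃ = 221, y₃ ≡ 2 (mod 3). x = 6×51×12 + 3×39×7 + 0×221×2 ≡ 513 (mod 663)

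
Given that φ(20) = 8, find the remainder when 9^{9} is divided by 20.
By Euler: 9^{8} ≡ 1 (mod 20) since gcd(9, 20) = 1. 9 = 1×8 + 1. So 9^{9} ≡ 9^{1} ≡ 9 (mod 20)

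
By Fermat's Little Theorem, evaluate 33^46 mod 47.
By Fermat's Little Theorem, 33^{46} ≡ 1 (mod 47) since 47 is prime and gcd(33, 47) = 1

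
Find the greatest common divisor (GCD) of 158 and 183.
1

Using the Euclidean algorithm:
158 = 0 × 183 + 158
183 = 1 × 158 + 25
158 = 6 × 25 + 8
25 = 3 × 8 + 1
8 = 8 × 1 + 0

GCD(158, 183) = 1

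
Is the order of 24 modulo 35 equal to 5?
No, the actual order is 6, not 5.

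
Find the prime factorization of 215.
5 × 43

Divide by primes starting from smallest:
215 ÷ 5 = 43
43 ÷ 43 = 1

215 = 5 × 43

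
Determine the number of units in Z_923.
840

Prime factorization: 923 = 13 × 71
Using the formula φ(n) = n × Π(1 - 1/p) for each prime factor p:
φ(923) = 923 × (1 - 1/13) × (1 - 1/71)
φ(923) = 840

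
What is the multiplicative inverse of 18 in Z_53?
18^(-1) ≡ 3 (mod 53). Verification: 18 × 3 = 54 ≡ 1 (mod 53)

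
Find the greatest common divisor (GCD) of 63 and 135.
9

Using the Euclidean algorithm:
63 = 0 × 135 + 63
135 = 2 × 63 + 9
63 = 7 × 9 + 0

GCD(63, 135) = 9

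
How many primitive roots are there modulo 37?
12

The number of primitive roots modulo p is φ(p-1) = φ(36)
φ(36) = 12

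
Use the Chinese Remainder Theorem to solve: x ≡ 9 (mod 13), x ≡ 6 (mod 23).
282

Using the Chinese Remainder Theorem:
M = product of moduli = 299
For equation 1: M_1 = 23, 23 ≡ 10 (mod 13), inverse of 23 mod 13 is 4 (check: 10 × 4 = 40 ≡ 1 (mod 13))
For equation 2: M_2 = 13, 13 ≡ 13 (mod 23), inverse of 13 mod 23 is 16 (check: 13 × 16 = 208 ≡ 1 (mod 23))
Combine: x ≡ Σ r_i×M_i×(M_i⁻¹ mod m_i) = 9×23×4 + 6×13×16 = 828 + 1248 = 2076
2076 mod 299 = 282
x ≡ 282 (mod 299)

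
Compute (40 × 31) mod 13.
5

(40 × 31) = 1240
1240 mod 13 = 5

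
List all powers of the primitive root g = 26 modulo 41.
g^1, g^2, ..., g^{40} mod 41: {26, 20, 28, 31, 27, 5, 7, 18, 17, 32, 12, 25, 35, 8, 3, 37, 19, 2, 11, 40, 15, 21, 13, 10, 14, 36, 34, 23, 24, 9, 29, 16, 6, 33, 38, 4, 22, 39, 30, 1}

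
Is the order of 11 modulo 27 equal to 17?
No, the actual order is 18, not 17.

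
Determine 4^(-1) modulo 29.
4^(-1) ≡ 22 (mod 29). Verification: 4 × 22 = 88 ≡ 1 (mod 29)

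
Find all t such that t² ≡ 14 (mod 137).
The square roots of 14 mod 137 are 98 and 39. Verify: 98² = 9604 ≡ 14 (mod 137)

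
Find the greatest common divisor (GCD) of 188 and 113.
1

Using the Euclidean algorithm:
188 = 1 × 113 + 75
113 = 1 × 75 + 38
75 = 1 × 38 + 37
38 = 1 × 37 + 1
37 = 37 × 1 + 0

GCD(188, 113) = 1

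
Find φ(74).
36

Prime factorization: 74 = 2 × 37
Using the formula φ(n) = n × Π(1 - 1/p) for each prime factor p:
φ(74) = 74 × (1 - 1/2) × (1 - 1/37)
φ(74) = 36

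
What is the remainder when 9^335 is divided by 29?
Using Fermat: 9^{28} ≡ 1 (mod 29). 335 ≡ 27 (mod 28). So 9^{335} ≡ 9^{27} ≡ 13 (mod 29)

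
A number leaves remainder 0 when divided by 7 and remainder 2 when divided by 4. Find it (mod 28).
M = 7 × 4 = 28. M₁ = 4, y₁ ≡ 2 (mod 7). M₂ = 7, y₂ ≡ 3 (mod 4). t = 0×4×2 + 2×7×3 ≡ 14 (mod 28)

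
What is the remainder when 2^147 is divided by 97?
Using Fermat: 2^{96} ≡ 1 (mod 97). 147 ≡ 51 (mod 96). So 2^{147} ≡ 2^{51} ≡ 8 (mod 97)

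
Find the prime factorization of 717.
3 × 239

Divide by primes starting from smallest:
717 ÷ 3 = 239
239 ÷ 239 = 1

717 = 3 × 239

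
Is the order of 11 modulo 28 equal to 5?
No, the actual order is 6, not 5.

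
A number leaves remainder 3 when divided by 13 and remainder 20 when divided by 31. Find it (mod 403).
M = 13 × 31 = 403. M₁ = 31, y₁ ≡ 8 (mod 13). M₂ = 13, y₂ ≡ 12 (mod 31). x = 3×31×8 + 20×13×12 ≡ 237 (mod 403)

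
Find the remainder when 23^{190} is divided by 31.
By Fermat: 23^{30} ≡ 1 (mod 31). 190 = 6×30 + 10. So 23^{190} ≡ 23^{10} ≡ 1 (mod 31)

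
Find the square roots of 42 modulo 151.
The square roots of 42 mod 151 are 58 and 93. Verify: 58² = 3364 ≡ 42 (mod 151)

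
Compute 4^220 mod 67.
Using Fermat: 4^{66} ≡ 1 (mod 67). 220 ≡ 22 (mod 66). So 4^{220} ≡ 4^{22} ≡ 29 (mod 67)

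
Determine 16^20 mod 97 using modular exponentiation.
Using repeated squaring. 20 = 16 + 4 (binary 10100). Repeated squaring mod 97: 16^1 ≡ 16; 16^2 ≡ 16² = 256 ≡ 62; 16^4 ≡ 62² = 3844 ≡ 61; 16^8 ≡ 61² = 3721 ≡ 35; 16^16 ≡ 35² = 1225 ≡ 61. Multiply: 16^20 = 16^16 × 16^4 ≡ 61 × 61 (mod 97): 61 × 61 = 3721 ≡ 35. So 16^20 ≡ 35 (mod 97).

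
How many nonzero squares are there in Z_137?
For prime 137, there are (p-1)/2 = (137-1)/2 = 68 quadratic residues (excluding 0).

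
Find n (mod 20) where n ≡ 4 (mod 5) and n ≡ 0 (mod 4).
M = 5 × 4 = 20. M₁ = 4, y₁ ≡ 4 (mod 5). M₂ = 5, y₂ ≡ 1 (mod 4). n = 4×4×4 + 0×5×1 ≡ 4 (mod 20)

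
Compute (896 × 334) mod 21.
14

(896 × 334) = 299264
299264 mod 21 = 14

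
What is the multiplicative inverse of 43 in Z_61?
44

Using Extended Euclidean Algorithm:
gcd(43, 61) = 1
Bezout coefficients: 43 × -17 + 61 × 12 = 1
So 43 × -17 ≡ 1 (mod 61)
The inverse is -17 mod 61 = 44
Verification: 43 × 44 = 1892 = 31 × 61 + 1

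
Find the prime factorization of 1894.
2 × 947

Divide by primes starting from smallest:
1894 ÷ 2 = 947
947 ÷ 947 = 1

1894 = 2 × 947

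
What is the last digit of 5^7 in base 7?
7 = 4 + 2 + 1 (binary 111). Repeated squaring mod 7: 5^1 ≡ 5; 5^2 ≡ 5² = 25 ≡ 4; 5^4 ≡ 4² = 16 ≡ 2. Multiply: 5^7 = 5^4 × 5^2 × 5^1 ≡ 2 × 4 × 5 (mod 7): 2 × 4 = 8 ≡ 1; 1 × 5 = 5 ≡ 5. So 5^7 ≡ 5 (mod 7).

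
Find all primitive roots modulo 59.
Primitive roots mod 59: {2, 6, 8, 10, 11, 13, 14, 18, 23, 24, 30, 31, 32, 33, 34, 37, 38, 39, 40, 42, 43, 44, 47, 50, 52, 54, 55, 56}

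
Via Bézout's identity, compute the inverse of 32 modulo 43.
Extended GCD: 32(-4) + 43(3) = 1. So 32^(-1) ≡ 39 ≡ 39 (mod 43). Verify: 32 × 39 = 1248 ≡ 1 (mod 43)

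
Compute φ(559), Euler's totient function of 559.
504

Prime factorization: 559 = 13 × 43
Using the formula φ(n) = n × Π(1 - 1/p) for each prime factor p:
φ(559) = 559 × (1 - 1/13) × (1 - 1/43)
φ(559) = 504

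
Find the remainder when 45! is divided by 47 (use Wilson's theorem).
(46)! = (45)! × (46) ≡ -1 (mod 47). So (45)! ≡ -1 × (46)^(-1) ≡ (-1)×(-1) = 1 (mod 47)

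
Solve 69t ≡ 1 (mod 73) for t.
18

Using Extended Euclidean Algorithm:
gcd(69, 73) = 1
Bezout coefficients: 69 × 18 + 73 × -17 = 1
So 69 × 18 ≡ 1 (mod 73)
The inverse is 18 mod 73 = 18
Verification: 69 × 18 = 1242 = 17 × 73 + 1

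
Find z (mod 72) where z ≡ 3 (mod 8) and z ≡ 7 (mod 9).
M = 8 × 9 = 72. M₁ = 9, y₁ ≡ 1 (mod 8). M₂ = 8, y₂ ≡ 8 (mod 9). z = 3×9×1 + 7×8×8 ≡ 43 (mod 72)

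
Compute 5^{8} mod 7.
4

Using successive squaring:
Binary expansion of 8: 1000
Powers of 5 mod 7 (each is the square of the previous):
  5^1 ≡ 5 (mod 7)
  5^2 ≡ 5² = 25 ≡ 4 (mod 7)
  5^4 ≡ 4² = 16 ≡ 2 (mod 7)
  5^8 ≡ 2² = 4 ≡ 4 (mod 7)
8 is a power of 2, so 5^8 is the last square: ≡ 4 (mod 7)
Result: 5^8 ≡ 4 (mod 7)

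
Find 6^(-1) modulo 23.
4

Using Extended Euclidean Algorithm:
gcd(6, 23) = 1
Bezout coefficients: 6 × 4 + 23 × -1 = 1
So 6 × 4 ≡ 1 (mod 23)
The inverse is 4 mod 23 = 4
Verification: 6 × 4 = 24 = 1 × 23 + 1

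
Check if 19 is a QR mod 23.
By Euler's criterion: 19^{11} ≡ 22 (mod 23). Since this equals -1 (≡ 22), 19 is not a QR.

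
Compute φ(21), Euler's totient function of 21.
12

Prime factorization: 21 = 3 × 7
Using the formula φ(n) = n × Π(1 - 1/p) for each prime factor p:
φ(21) = 21 × (1 - 1/3) × (1 - 1/7)
φ(21) = 12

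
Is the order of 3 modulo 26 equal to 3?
Yes, ord_26(3) = 3.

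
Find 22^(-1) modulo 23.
22

Using Extended Euclidean Algorithm:
gcd(22, 23) = 1
Bezout coefficients: 22 × -1 + 23 × 1 = 1
So 22 × -1 ≡ 1 (mod 23)
The inverse is -1 mod 23 = 22
Verification: 22 × 22 = 484 = 21 × 23 + 1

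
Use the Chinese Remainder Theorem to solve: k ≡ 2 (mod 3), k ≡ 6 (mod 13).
32

Using the Chinese Remainder Theorem:
M = product of moduli = 39
For equation 1: M_1 = 13, 13 ≡ 1 (mod 3), inverse of 13 mod 3 is 1 (check: 1 × 1 = 1 ≡ 1 (mod 3))
For equation 2: M_2 = 3, 3 ≡ 3 (mod 13), inverse of 3 mod 13 is 9 (check: 3 × 9 = 27 ≡ 1 (mod 13))
Combine: k ≡ Σ r_i×M_i×(M_i⁻¹ mod m_i) = 2×13×1 + 6×3×9 = 26 + 162 = 188
188 mod 39 = 32
k ≡ 32 (mod 39)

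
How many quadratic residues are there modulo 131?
For prime 131, there are (p-1)/2 = (131-1)/2 = 65 quadratic residues (excluding 0).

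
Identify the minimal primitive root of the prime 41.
p - 1 = 40 has prime divisors 2, 5. h is a primitive root mod 41 iff h^(40/q) ≢ 1 (mod 41) for each such q.
h = 2: 2^20 ≡ 1, 2^8 ≡ 10 (mod 41); 2^20 ≡ 1, so not a primitive root.
h = 3: 3^20 ≡ 40, 3^8 ≡ 1 (mod 41); 3^8 ≡ 1, so not a primitive root.
h = 4: 4^20 ≡ 1, 4^8 ≡ 18 (mod 41); 4^20 ≡ 1, so not a primitive root.
h = 5: 5^20 ≡ 1, 5^8 ≡ 18 (mod 41); 5^20 ≡ 1, so not a primitive root.
h = 6: 6^20 ≡ 40, 6^8 ≡ 10 (mod 41); none is 1, so 6 has order 40 and is a primitive root.
The smallest primitive root mod 41 is g = 6.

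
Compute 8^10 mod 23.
10 = 8 + 2 (binary 1010). Repeated squaring mod 23: 8^1 ≡ 8; 8^2 ≡ 8² = 64 ≡ 18; 8^4 ≡ 18² = 324 ≡ 2; 8^8 ≡ 2² = 4 ≡ 4. Multiply: 8^10 = 8^8 × 8^2 ≡ 4 × 18 (mod 23): 4 × 18 = 72 ≡ 3. So 8^10 ≡ 3 (mod 23).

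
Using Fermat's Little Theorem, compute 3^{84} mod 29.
1

By Fermat's Little Theorem, a^(p-1) ≡ 1 (mod p) for prime p and gcd(a, p) = 1
Here p = 29, so 3^28 ≡ 1 (mod 29)
We can reduce the exponent: 84 mod 28 = 0
So 3^84 ≡ 3^0 (mod 29)
Computing: 3^0 mod 29 = 1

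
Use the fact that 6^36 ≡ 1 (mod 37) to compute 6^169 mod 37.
By Fermat: 6^{36} ≡ 1 (mod 37). 169 = 4×36 + 25. So 6^{169} ≡ 6^{25} ≡ 6 (mod 37)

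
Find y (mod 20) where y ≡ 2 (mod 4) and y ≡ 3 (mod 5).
M = 4 × 5 = 20. M₁ = 5, y₁ ≡ 1 (mod 4). M₂ = 4, y₂ ≡ 4 (mod 5). y = 2×5×1 + 3×4×4 ≡ 18 (mod 20)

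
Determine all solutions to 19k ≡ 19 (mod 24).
1

Since gcd(19, 24) = 1 divides 19, a solution exists.
Multiply both sides by the inverse of 19 mod 24:
  19^(-1) mod 24 = 19
  x ≡ 19 × 19 ≡ 361 ≡ 1 (mod 24)
Verification: 19 × 1 = 19 = 0 × 24 + 19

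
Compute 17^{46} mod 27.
10

Using successive squaring:
Binary expansion of 46: 101110
Powers of 17 mod 27 (each is the square of the previous):
  17^1 ≡ 17 (mod 27)
  17^2 ≡ 17² = 289 ≡ 19 (mod 27)
  17^4 ≡ 19² = 361 ≡ 10 (mod 27)
  17^8 ≡ 10² = 100 ≡ 19 (mod 27)
  17^16 ≡ 19² = 361 ≡ 10 (mod 27)
  17^32 ≡ 10² = 100 ≡ 19 (mod 27)
46 = 32 + 8 + 4 + 2, so 17^46 = 17^32 × 17^8 × 17^4 × 17^2 ≡ 19 × 19 × 10 × 19 (mod 27)
Multiplying step by step:
  19 × 19 = 361 ≡ 10 (mod 27)
  10 × 10 = 100 ≡ 19 (mod 27)
  19 × 19 = 361 ≡ 10 (mod 27)
Result: 17^46 ≡ 10 (mod 27)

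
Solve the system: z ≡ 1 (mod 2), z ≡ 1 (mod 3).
M = 2 × 3 = 6. M₁ = 3, y₁ ≡ 1 (mod 2). M₂ = 2, y₂ ≡ 2 (mod 3). z = 1×3×1 + 1×2×2 ≡ 1 (mod 6)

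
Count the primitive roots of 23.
10

The number of primitive roots modulo p is φ(p-1) = φ(22)
φ(22) = 10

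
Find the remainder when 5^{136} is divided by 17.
By Fermat: 5^{16} ≡ 1 (mod 17). 136 = 8×16 + 8. So 5^{136} ≡ 5^{8} ≡ 16 (mod 17)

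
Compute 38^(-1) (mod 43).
38^(-1) ≡ 17 (mod 43). Verification: 38 × 17 = 646 ≡ 1 (mod 43)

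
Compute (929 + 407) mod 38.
6

(929 + 407) = 1336
1336 mod 38 = 6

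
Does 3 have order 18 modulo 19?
p - 1 = 18 has prime divisors 2, 3. Check 3^(18/q) mod 19 for each: 3^(18/2) = 3^9 ≡ 18, 3^(18/3) = 3^6 ≡ 7 (mod 19). None of these is 1, so 3 has order 18 = φ(19), so it is a primitive root mod 19.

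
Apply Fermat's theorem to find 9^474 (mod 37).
By Fermat: 9^{36} ≡ 1 (mod 37). 474 ≡ 6 (mod 36). So 9^{474} ≡ 9^{6} ≡ 10 (mod 37)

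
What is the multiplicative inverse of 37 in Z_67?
37^(-1) ≡ 29 (mod 67). Verification: 37 × 29 = 1073 ≡ 1 (mod 67)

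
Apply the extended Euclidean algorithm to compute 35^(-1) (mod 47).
Extended GCD: 35(-4) + 47(3) = 1. So 35^(-1) ≡ 43 ≡ 43 (mod 47). Verify: 35 × 43 = 1505 ≡ 1 (mod 47)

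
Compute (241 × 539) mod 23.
18

(241 × 539) = 129899
129899 mod 23 = 18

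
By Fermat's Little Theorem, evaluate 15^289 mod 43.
By Fermat: 15^{42} ≡ 1 (mod 43). 289 ≡ 37 (mod 42). So 15^{289} ≡ 15^{37} ≡ 17 (mod 43)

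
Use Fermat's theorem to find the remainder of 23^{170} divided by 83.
77

By Fermat's Little Theorem, a^(p-1) ≡ 1 (mod p) for prime p and gcd(a, p) = 1
Here p = 83, so 23^82 ≡ 1 (mod 83)
We can reduce the exponent: 170 mod 82 = 6
So 23^170 ≡ 23^6 (mod 83)
Computing: 23^6 mod 83 = 77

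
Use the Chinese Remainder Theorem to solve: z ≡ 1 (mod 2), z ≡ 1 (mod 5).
M = 2 × 5 = 10. M₁ = 5, y₁ ≡ 1 (mod 2). M₂ = 2, y₂ ≡ 3 (mod 5). z = 1×5×1 + 1×2×3 ≡ 1 (mod 10)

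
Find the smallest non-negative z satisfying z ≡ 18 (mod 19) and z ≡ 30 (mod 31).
M = 19 × 31 = 589. M₁ = 31, y₁ ≡ 8 (mod 19). M₂ = 19, y₂ ≡ 18 (mod 31). z = 18×31×8 + 30×19×18 ≡ 588 (mod 589)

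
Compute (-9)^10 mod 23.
(-9) ≡ 14 (mod 23). 10 = 8 + 2 (binary 1010). Repeated squaring mod 23: 14^1 ≡ 14; 14^2 ≡ 14² = 196 ≡ 12; 14^4 ≡ 12² = 144 ≡ 6; 14^8 ≡ 6² = 36 ≡ 13. Multiply: (-9)^10 ≡ 14^8 × 14^2 ≡ 13 × 12 (mod 23): 13 × 12 = 156 ≡ 18. So (-9)^10 ≡ 18 (mod 23).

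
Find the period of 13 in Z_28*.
Powers of 13 mod 28: 13^1≡13, 13^2≡1. Order = 2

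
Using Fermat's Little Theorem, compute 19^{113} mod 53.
48

By Fermat's Little Theorem, a^(p-1) ≡ 1 (mod p) for prime p and gcd(a, p) = 1
Here p = 53, so 19^52 ≡ 1 (mod 53)
We can reduce the exponent: 113 mod 52 = 9
So 19^113 ≡ 19^9 (mod 53)
Computing: 19^9 mod 53 = 48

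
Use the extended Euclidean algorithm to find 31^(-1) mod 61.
Extended GCD: 31(2) + 61(-1) = 1. So 31^(-1) ≡ 2 ≡ 2 (mod 61). Verify: 31 × 2 = 62 ≡ 1 (mod 61)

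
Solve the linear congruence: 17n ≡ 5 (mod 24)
13

Since gcd(17, 24) = 1 divides 5, a solution exists.
Multiply both sides by the inverse of 17 mod 24:
  17^(-1) mod 24 = 17
  x ≡ 17 × 5 ≡ 85 ≡ 13 (mod 24)
Verification: 17 × 13 = 221 = 9 × 24 + 5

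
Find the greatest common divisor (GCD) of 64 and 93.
1

Using the Euclidean algorithm:
64 = 0 × 93 + 64
93 = 1 × 64 + 29
64 = 2 × 29 + 6
29 = 4 × 6 + 5
6 = 1 × 5 + 1
5 = 5 × 1 + 0

GCD(64, 93) = 1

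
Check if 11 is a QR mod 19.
By Euler's criterion: 11^{9} ≡ 1 (mod 19). Since this equals 1, 11 is a QR.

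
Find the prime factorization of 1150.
2 × 5^2 × 23

Divide by primes starting from smallest:
1150 ÷ 2 = 575
575 ÷ 5 = 115
115 ÷ 5 = 23
23 ÷ 23 = 1

1150 = 2 × 5^2 × 23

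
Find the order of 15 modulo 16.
Powers of 15 mod 16: 15^1≡15, 15^2≡1. Order = 2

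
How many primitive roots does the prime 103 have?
Number of primitive roots mod 103 = φ(102) = 32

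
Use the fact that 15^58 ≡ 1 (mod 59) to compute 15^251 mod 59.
By Fermat: 15^{58} ≡ 1 (mod 59). 251 = 4×58 + 19. So 15^{251} ≡ 15^{19} ≡ 28 (mod 59)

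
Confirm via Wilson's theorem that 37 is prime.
(36)! mod 37 = 36. Since this equals -1 (mod 37), Wilson confirms 37 is prime.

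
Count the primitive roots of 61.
16

The number of primitive roots modulo p is φ(p-1) = φ(60)
φ(60) = 16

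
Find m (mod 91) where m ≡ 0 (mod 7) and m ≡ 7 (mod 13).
M = 7 × 13 = 91. M₁ = 13, y₁ ≡ 6 (mod 7). M₂ = 7, y₂ ≡ 2 (mod 13). m = 0×13×6 + 7×7×2 ≡ 7 (mod 91)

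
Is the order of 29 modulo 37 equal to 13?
No, the actual order is 12, not 13.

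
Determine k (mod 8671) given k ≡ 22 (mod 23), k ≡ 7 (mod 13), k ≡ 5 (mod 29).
7313

Using the Chinese Remainder Theorem:
M = product of moduli = 8671
For equation 1: M_1 = 377, 377 ≡ 9 (mod 23), inverse of 377 mod 23 is 18 (check: 9 × 18 = 162 ≡ 1 (mod 23))
For equation 2: M_2 = 667, 667 ≡ 4 (mod 13), inverse of 667 mod 13 is 10 (check: 4 × 10 = 40 ≡ 1 (mod 13))
For equation 3: M_3 = 299, 299 ≡ 9 (mod 29), inverse of 299 mod 29 is 13 (check: 9 × 13 = 117 ≡ 1 (mod 29))
Combine: k ≡ Σ r_i×M_i×(M_i⁻¹ mod m_i) = 22×377×18 + 7×667×10 + 5×299×13 = 149292 + 46690 + 19435 = 215417
215417 mod 8671 = 7313
k ≡ 7313 (mod 8671)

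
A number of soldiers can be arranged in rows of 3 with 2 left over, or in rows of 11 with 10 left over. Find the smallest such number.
M = 3 × 11 = 33. M₁ = 11, y₁ ≡ 2 (mod 3). M₂ = 3, y₂ ≡ 4 (mod 11). r = 2×11×2 + 10×3×4 ≡ 32 (mod 33). The smallest positive such number is 32.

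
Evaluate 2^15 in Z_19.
Using repeated squaring. 15 = 8 + 4 + 2 + 1 (binary 1111). Repeated squaring mod 19: 2^1 ≡ 2; 2^2 ≡ 2² = 4 ≡ 4; 2^4 ≡ 4² = 16 ≡ 16; 2^8 ≡ 16² = 256 ≡ 9. Multiply: 2^15 = 2^8 × 2^4 × 2^2 × 2^1 ≡ 9 × 16 × 4 × 2 (mod 19): 9 × 16 = 144 ≡ 11; 11 × 4 = 44 ≡ 6; 6 × 2 = 12 ≡ 12. So 2^15 ≡ 12 (mod 19).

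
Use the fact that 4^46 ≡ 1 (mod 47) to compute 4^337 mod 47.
By Fermat: 4^{46} ≡ 1 (mod 47). 337 ≡ 15 (mod 46). So 4^{337} ≡ 4^{15} ≡ 34 (mod 47)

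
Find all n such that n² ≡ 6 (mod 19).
The square roots of 6 mod 19 are 5 and 14. Verify: 5² = 25 ≡ 6 (mod 19)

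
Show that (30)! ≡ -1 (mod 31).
(30)! mod 31 = 30. Since this equals -1 (mod 31), Wilson confirms 31 is prime.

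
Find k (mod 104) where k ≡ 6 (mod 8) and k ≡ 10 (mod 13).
M = 8 × 13 = 104. M₁ = 13, y₁ ≡ 5 (mod 8). M₂ = 8, y₂ ≡ 5 (mod 13). k = 6×13×5 + 10×8×5 ≡ 62 (mod 104)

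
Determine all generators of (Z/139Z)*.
Primitive roots mod 139: {2, 3, 12, 15, 17, 18, 19, 21, 22, 26, 32, 40, 50, 53, 56, 58, 61, 68, 70, 72, 73, 85, 88, 90, 92, 93, 98, 101, 102, 104, 108, 109, 110, 111, 114, 115, 119, 123, 126, 128, 130, 132, 134, 135}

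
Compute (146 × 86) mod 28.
12

(146 × 86) = 12556
12556 mod 28 = 12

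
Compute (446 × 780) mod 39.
0

(446 × 780) = 347880
347880 mod 39 = 0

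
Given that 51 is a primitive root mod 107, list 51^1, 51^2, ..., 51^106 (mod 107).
g^1, g^2, ..., g^{106} mod 107: {51, 33, 78, 19, 6, 92, 91, 40, 7, 36, 17, 11, 26, 42, 2, 102, 66, 49, 38, 12, 77, 75, 80, 14, 72, 34, 22, 52, 84, 4, 97, 25, 98, 76, 24, 47, 43, 53, 28, 37, 68, 44, 104, 61, 8, 87, 50, 89, 45, 48, 94, 86, 106, 56, 74, 29, 88, 101, 15, 16, 67, 100, 71, 90, 96, 81, 65, 105, 5, 41, 58, 69, 95, 30, 32, 27, 93, 35, 73, 85, 55, 23, 103, 10, 82, 9, 31, 83, 60, 64, 54, 79, 70, 39, 63, 3, 46, 99, 20, 57, 18, 62, 59, 13, 21, 1}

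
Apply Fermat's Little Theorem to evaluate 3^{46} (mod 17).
2

By Fermat's Little Theorem, a^(p-1) ≡ 1 (mod p) for prime p and gcd(a, p) = 1
Here p = 17, so 3^16 ≡ 1 (mod 17)
We can reduce the exponent: 46 mod 16 = 14
So 3^46 ≡ 3^14 (mod 17)
Computing: 3^14 mod 17 = 2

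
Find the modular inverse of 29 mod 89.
29^(-1) ≡ 43 (mod 89). Verification: 29 × 43 = 1247 ≡ 1 (mod 89)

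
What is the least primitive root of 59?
2

A primitive root g modulo p has order p-1 = 58
Prime divisors of 58: [2, 29]
g is a primitive root iff g^(58/q) ≢ 1 (mod 59) for each prime divisor q
Testing small values:
  g = 2: 2^29 ≡ 58, 2^2 ≡ 4 (mod 59) → none is 1, primitive root!
The smallest primitive root is 2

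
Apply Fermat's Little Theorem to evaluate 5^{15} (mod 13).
8

By Fermat's Little Theorem, a^(p-1) ≡ 1 (mod p) for prime p and gcd(a, p) = 1
Here p = 13, so 5^12 ≡ 1 (mod 13)
We can reduce the exponent: 15 mod 12 = 3
So 5^15 ≡ 5^3 (mod 13)
Computing: 5^3 mod 13 = 8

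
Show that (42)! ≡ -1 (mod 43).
(42)! mod 43 = 42. Since this equals -1 (mod 43), Wilson confirms 43 is prime.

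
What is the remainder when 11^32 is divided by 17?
Using Fermat: 11^{16} ≡ 1 (mod 17). 32 ≡ 0 (mod 16). So 11^{32} ≡ 11^{0} ≡ 1 (mod 17)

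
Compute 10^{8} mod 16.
0

Using successive squaring:
Binary expansion of 8: 1000
Powers of 10 mod 16 (each is the square of the previous):
  10^1 ≡ 10 (mod 16)
  10^2 ≡ 10² = 100 ≡ 4 (mod 16)
  10^4 ≡ 4² = 16 ≡ 0 (mod 16)
  10^8 ≡ 0² = 0 ≡ 0 (mod 16)
8 is a power of 2, so 10^8 is the last square: ≡ 0 (mod 16)
Result: 10^8 ≡ 0 (mod 16)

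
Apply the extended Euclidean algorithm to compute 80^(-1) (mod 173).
Extended GCD: 80(-80) + 173(37) = 1. So 80^(-1) ≡ 93 ≡ 93 (mod 173). Verify: 80 × 93 = 7440 ≡ 1 (mod 173)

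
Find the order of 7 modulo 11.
Powers of 7 mod 11: 7^1≡7, 7^2≡5, 7^3≡2, 7^4≡3, 7^5≡10, 7^6≡4, 7^7≡6, 7^8≡9, 7^9≡8, 7^10≡1. Order = 10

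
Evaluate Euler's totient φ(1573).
1320

Prime factorization: 1573 = 11^2 × 13
Using the formula φ(n) = n × Π(1 - 1/p) for each prime factor p:
φ(1573) = 1573 × (1 - 1/11) × (1 - 1/13)
φ(1573) = 1320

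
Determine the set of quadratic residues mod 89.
QRs mod 89: {1, 2, 4, 5, 8, 9, 10, 11, 16, 17, 18, 20, 21, 22, 25, 32, 34, 36, 39, 40, 42, 44, 45, 47, 49, 50, 53, 55, 57, 64, 67, 68, 69, 71, 72, 73, 78, 79, 80, 81, 84, 85, 87, 88}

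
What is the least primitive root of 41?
6

A primitive root g modulo p has order p-1 = 40
Prime divisors of 40: [2, 5]
g is a primitive root iff g^(40/q) ≢ 1 (mod 41) for each prime divisor q
Testing small values:
  g = 2: 2^20 ≡ 1, 2^8 ≡ 10 (mod 41) → 2^20 ≡ 1, not primitive root
  g = 3: 3^20 ≡ 40, 3^8 ≡ 1 (mod 41) → 3^8 ≡ 1, not primitive root
  g = 4: 4^20 ≡ 1, 4^8 ≡ 18 (mod 41) → 4^20 ≡ 1, not primitive root
  g = 5: 5^20 ≡ 1, 5^8 ≡ 18 (mod 41) → 5^20 ≡ 1, not primitive root
  g = 6: 6^20 ≡ 40, 6^8 ≡ 10 (mod 41) → none is 1, primitive root!
The smallest primitive root is 6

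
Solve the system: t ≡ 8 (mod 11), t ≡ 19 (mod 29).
M = 11 × 29 = 319. M₁ = 29, y₁ ≡ 8 (mod 11). M₂ = 11, y₂ ≡ 8 (mod 29). t = 8×29×8 + 19×11×8 ≡ 19 (mod 319)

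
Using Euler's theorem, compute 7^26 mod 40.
By Euler: 7^{16} ≡ 1 (mod 40) since gcd(7, 40) = 1. 26 = 1×16 + 10. So 7^{26} ≡ 7^{10} ≡ 9 (mod 40)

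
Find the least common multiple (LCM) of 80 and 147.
11760

First find GCD(80, 147) using the Euclidean algorithm:
80 = 0 × 147 + 80
147 = 1 × 80 + 67
80 = 1 × 67 + 13
67 = 5 × 13 + 2
13 = 6 × 2 + 1
2 = 2 × 1 + 0
GCD(80, 147) = 1

LCM formula: LCM(a, b) = (a × b) / GCD(a, b)
LCM(80, 147) = (80 × 147) / 1
LCM(80, 147) = 11760 / 1
LCM(80, 147) = 11760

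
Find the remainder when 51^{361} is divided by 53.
By Fermat: 51^{52} ≡ 1 (mod 53). 361 = 6×52 + 49. So 51^{361} ≡ 51^{49} ≡ 33 (mod 53)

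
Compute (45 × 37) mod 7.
6

(45 × 37) = 1665
1665 mod 7 = 6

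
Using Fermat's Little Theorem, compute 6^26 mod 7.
By Fermat: 6^{6} ≡ 1 (mod 7). 26 = 4×6 + 2. So 6^{26} ≡ 6^{2} ≡ 1 (mod 7)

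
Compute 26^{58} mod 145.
96

Using successive squaring:
Binary expansion of 58: 111010
Powers of 26 mod 145 (each is the square of the previous):
  26^1 ≡ 26 (mod 145)
  26^2 ≡ 26² = 676 ≡ 96 (mod 145)
  26^4 ≡ 96² = 9216 ≡ 81 (mod 145)
  26^8 ≡ 81² = 6561 ≡ 36 (mod 145)
  26^16 ≡ 36² = 1296 ≡ 136 (mod 145)
  26^32 ≡ 136² = 18496 ≡ 81 (mod 145)
58 = 32 + 16 + 8 + 2, so 26^58 = 26^32 × 26^16 × 26^8 × 26^2 ≡ 81 × 136 × 36 × 96 (mod 145)
Multiplying step by step:
  81 × 136 = 11016 ≡ 141 (mod 145)
  141 × 36 = 5076 ≡ 1 (mod 145)
  1 × 96 = 96 ≡ 96 (mod 145)
Result: 26^58 ≡ 96 (mod 145)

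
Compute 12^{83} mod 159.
3

Using successive squaring:
Binary expansion of 83: 1010011
Powers of 12 mod 159 (each is the square of the previous):
  12^1 ≡ 12 (mod 159)
  12^2 ≡ 12² = 144 ≡ 144 (mod 159)
  12^4 ≡ 144² = 20736 ≡ 66 (mod 159)
  12^8 ≡ 66² = 4356 ≡ 63 (mod 159)
  12^16 ≡ 63² = 3969 ≡ 153 (mod 159)
  12^32 ≡ 153² = 23409 ≡ 36 (mod 159)
  12^64 ≡ 36² = 1296 ≡ 24 (mod 159)
83 = 64 + 16 + 2 + 1, so 12^83 = 12^64 × 12^16 × 12^2 × 12^1 ≡ 24 × 153 × 144 × 12 (mod 159)
Multiplying step by step:
  24 × 153 = 3672 ≡ 15 (mod 159)
  15 × 144 = 2160 ≡ 93 (mod 159)
  93 × 12 = 1116 ≡ 3 (mod 159)
Result: 12^83 ≡ 3 (mod 159)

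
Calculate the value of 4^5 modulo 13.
5 = 4 + 1 (binary 101). Repeated squaring mod 13: 4^1 ≡ 4; 4^2 ≡ 4² = 16 ≡ 3; 4^4 ≡ 3² = 9 ≡ 9. Multiply: 4^5 = 4^4 × 4^1 ≡ 9 × 4 (mod 13): 9 × 4 = 36 ≡ 10. So 4^5 ≡ 10 (mod 13).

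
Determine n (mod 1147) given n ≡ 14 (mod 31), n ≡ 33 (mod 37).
107

Using the Chinese Remainder Theorem:
M = product of moduli = 1147
For equation 1: M_1 = 37, 37 ≡ 6 (mod 31), inverse of 37 mod 31 is 26 (check: 6 × 26 = 156 ≡ 1 (mod 31))
For equation 2: M_2 = 31, 31 ≡ 31 (mod 37), inverse of 31 mod 37 is 6 (check: 31 × 6 = 186 ≡ 1 (mod 37))
Combine: n ≡ Σ r_i×M_i×(M_i⁻¹ mod m_i) = 14×37×26 + 33×31×6 = 13468 + 6138 = 19606
19606 mod 1147 = 107
n ≡ 107 (mod 1147)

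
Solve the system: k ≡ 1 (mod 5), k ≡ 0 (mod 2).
M = 5 × 2 = 10. M₁ = 2, y₁ ≡ 3 (mod 5). M₂ = 5, y₂ ≡ 1 (mod 2). k = 1×2×3 + 0×5×1 ≡ 6 (mod 10)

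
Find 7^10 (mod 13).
10 = 8 + 2 (binary 1010). Repeated squaring mod 13: 7^1 ≡ 7; 7^2 ≡ 7² = 49 ≡ 10; 7^4 ≡ 10² = 100 ≡ 9; 7^8 ≡ 9² = 81 ≡ 3. Multiply: 7^10 = 7^8 × 7^2 ≡ 3 × 10 (mod 13): 3 × 10 = 30 ≡ 4. So 7^10 ≡ 4 (mod 13).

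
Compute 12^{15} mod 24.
0

Using successive squaring:
Binary expansion of 15: 1111
Powers of 12 mod 24 (each is the square of the previous):
  12^1 ≡ 12 (mod 24)
  12^2 ≡ 12² = 144 ≡ 0 (mod 24)
  12^4 ≡ 0² = 0 ≡ 0 (mod 24)
  12^8 ≡ 0² = 0 ≡ 0 (mod 24)
15 = 8 + 4 + 2 + 1, so 12^15 = 12^8 × 12^4 × 12^2 × 12^1 ≡ 0 × 0 × 0 × 12 (mod 24)
Multiplying step by step:
  0 × 0 = 0 ≡ 0 (mod 24)
  0 × 0 = 0 ≡ 0 (mod 24)
  0 × 12 = 0 ≡ 0 (mod 24)
Result: 12^15 ≡ 0 (mod 24)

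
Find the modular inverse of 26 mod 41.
26^(-1) ≡ 30 (mod 41). Verification: 26 × 30 = 780 ≡ 1 (mod 41)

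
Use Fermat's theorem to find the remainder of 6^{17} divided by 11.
8

By Fermat's Little Theorem, a^(p-1) ≡ 1 (mod p) for prime p and gcd(a, p) = 1
Here p = 11, so 6^10 ≡ 1 (mod 11)
We can reduce the exponent: 17 mod 10 = 7
So 6^17 ≡ 6^7 (mod 11)
Computing: 6^7 mod 11 = 8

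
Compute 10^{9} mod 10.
0

Using successive squaring:
Binary expansion of 9: 1001
Powers of 10 mod 10 (each is the square of the previous):
  10^1 ≡ 0 (mod 10)
  10^2 ≡ 0² = 0 ≡ 0 (mod 10)
  10^4 ≡ 0² = 0 ≡ 0 (mod 10)
  10^8 ≡ 0² = 0 ≡ 0 (mod 10)
9 = 8 + 1, so 10^9 = 10^8 × 10^1 ≡ 0 × 0 (mod 10)
Multiplying step by step:
  0 × 0 = 0 ≡ 0 (mod 10)
Result: 10^9 ≡ 0 (mod 10)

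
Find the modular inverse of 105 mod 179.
105^(-1) ≡ 104 (mod 179). Verification: 105 × 104 = 10920 ≡ 1 (mod 179)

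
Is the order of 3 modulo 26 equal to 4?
No, the actual order is 3, not 4.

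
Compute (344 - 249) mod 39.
17

(344 - 249) = 95
95 mod 39 = 17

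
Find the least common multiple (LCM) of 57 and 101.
5757

First find GCD(57, 101) using the Euclidean algorithm:
57 = 0 × 101 + 57
101 = 1 × 57 + 44
57 = 1 × 44 + 13
44 = 3 × 13 + 5
13 = 2 × 5 + 3
5 = 1 × 3 + 2
3 = 1 × 2 + 1
2 = 2 × 1 + 0
GCD(57, 101) = 1

LCM formula: LCM(a, b) = (a × b) / GCD(a, b)
LCM(57, 101) = (57 × 101) / 1
LCM(57, 101) = 5757 / 1
LCM(57, 101) = 5757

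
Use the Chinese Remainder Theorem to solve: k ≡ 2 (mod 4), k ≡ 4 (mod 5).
M = 4 × 5 = 20. M₁ = 5, y₁ ≡ 1 (mod 4). M₂ = 4, y₂ ≡ 4 (mod 5). k = 2×5×1 + 4×4×4 ≡ 14 (mod 20)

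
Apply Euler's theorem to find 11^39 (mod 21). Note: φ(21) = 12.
By Euler: 11^{12} ≡ 1 (mod 21) since gcd(11, 21) = 1. 39 = 3×12 + 3. So 11^{39} ≡ 11^{3} ≡ 8 (mod 21)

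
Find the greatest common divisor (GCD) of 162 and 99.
9

Using the Euclidean algorithm:
162 = 1 × 99 + 63
99 = 1 × 63 + 36
63 = 1 × 36 + 27
36 = 1 × 27 + 9
27 = 3 × 9 + 0

GCD(162, 99) = 9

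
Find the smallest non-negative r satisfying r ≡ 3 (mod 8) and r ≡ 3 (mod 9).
M = 8 × 9 = 72. M₁ = 9, y₁ ≡ 1 (mod 8). M₂ = 8, y₂ ≡ 8 (mod 9). r = 3×9×1 + 3×8×8 ≡ 3 (mod 72)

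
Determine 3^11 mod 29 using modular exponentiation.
Using repeated squaring. 11 = 8 + 2 + 1 (binary 1011). Repeated squaring mod 29: 3^1 ≡ 3; 3^2 ≡ 3² = 9 ≡ 9; 3^4 ≡ 9² = 81 ≡ 23; 3^8 ≡ 23² = 529 ≡ 7. Multiply: 3^11 = 3^8 × 3^2 × 3^1 ≡ 7 × 9 × 3 (mod 29): 7 × 9 = 63 ≡ 5; 5 × 3 = 15 ≡ 15. So 3^11 ≡ 15 (mod 29).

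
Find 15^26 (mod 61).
Using repeated squaring. 26 = 16 + 8 + 2 (binary 11010). Repeated squaring mod 61: 15^1 ≡ 15; 15^2 ≡ 15² = 225 ≡ 42; 15^4 ≡ 42² = 1764 ≡ 56; 15^8 ≡ 56² = 3136 ≡ 25; 15^16 ≡ 25² = 625 ≡ 15. Multiply: 15^26 = 15^16 × 15^8 × 15^2 ≡ 15 × 25 × 42 (mod 61): 15 × 25 = 375 ≡ 9; 9 × 42 = 378 ≡ 12. So 15^26 ≡ 12 (mod 61).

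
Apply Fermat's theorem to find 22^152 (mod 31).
By Fermat: 22^{30} ≡ 1 (mod 31). 152 = 5×30 + 2. So 22^{152} ≡ 22^{2} ≡ 19 (mod 31)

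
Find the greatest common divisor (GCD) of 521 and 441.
1

Using the Euclidean algorithm:
521 = 1 × 441 + 80
441 = 5 × 80 + 41
80 = 1 × 41 + 39
41 = 1 × 39 + 2
39 = 19 × 2 + 1
2 = 2 × 1 + 0

GCD(521, 441) = 1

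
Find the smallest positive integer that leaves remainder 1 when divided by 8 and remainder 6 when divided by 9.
M = 8 × 9 = 72. M₁ = 9, y₁ ≡ 1 (mod 8). M₂ = 8, y₂ ≡ 8 (mod 9). n = 1×9×1 + 6×8×8 ≡ 33 (mod 72). The smallest positive such number is 33.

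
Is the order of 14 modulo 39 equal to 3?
No, the actual order is 2, not 3.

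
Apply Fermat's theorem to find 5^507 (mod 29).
By Fermat: 5^{28} ≡ 1 (mod 29). 507 ≡ 3 (mod 28). So 5^{507} ≡ 5^{3} ≡ 9 (mod 29)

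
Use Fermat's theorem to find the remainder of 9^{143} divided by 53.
52

By Fermat's Little Theorem, a^(p-1) ≡ 1 (mod p) for prime p and gcd(a, p) = 1
Here p = 53, so 9^52 ≡ 1 (mod 53)
We can reduce the exponent: 143 mod 52 = 39
So 9^143 ≡ 9^39 (mod 53)
Computing: 9^39 mod 53 = 52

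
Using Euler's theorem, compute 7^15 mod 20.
By Euler: 7^{8} ≡ 1 (mod 20) since gcd(7, 20) = 1. 15 = 1×8 + 7. So 7^{15} ≡ 7^{7} ≡ 3 (mod 20)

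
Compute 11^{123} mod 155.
91

Using successive squaring:
Binary expansion of 123: 1111011
Powers of 11 mod 155 (each is the square of the previous):
  11^1 ≡ 11 (mod 155)
  11^2 ≡ 11² = 121 ≡ 121 (mod 155)
  11^4 ≡ 121² = 14641 ≡ 71 (mod 155)
  11^8 ≡ 71² = 5041 ≡ 81 (mod 155)
  11^16 ≡ 81² = 6561 ≡ 51 (mod 155)
  11^32 ≡ 51² = 2601 ≡ 121 (mod 155)
  11^64 ≡ 121² = 14641 ≡ 71 (mod 155)
123 = 64 + 32 + 16 + 8 + 2 + 1, so 11^123 = 11^64 × 11^32 × 11^16 × 11^8 × 11^2 × 11^1 ≡ 71 × 121 × 51 × 81 × 121 × 11 (mod 155)
Multiplying step by step:
  71 × 121 = 8591 ≡ 66 (mod 155)
  66 × 51 = 3366 ≡ 111 (mod 155)
  111 × 81 = 8991 ≡ 1 (mod 155)
  1 × 121 = 121 ≡ 121 (mod 155)
  121 × 11 = 1331 ≡ 91 (mod 155)
Result: 11^123 ≡ 91 (mod 155)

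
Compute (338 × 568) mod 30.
14

(338 × 568) = 191984
191984 mod 30 = 14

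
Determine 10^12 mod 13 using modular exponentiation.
Using Fermat: 10^{12} ≡ 1 (mod 13). 12 ≡ 0 (mod 12). So 10^{12} ≡ 10^{0} ≡ 1 (mod 13)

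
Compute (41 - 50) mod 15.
6

(41 - 50) = -9
-9 mod 15 = 6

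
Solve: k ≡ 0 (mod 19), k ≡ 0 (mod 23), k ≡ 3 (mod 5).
M = 19 × 23 × 5 = 2185. M₁ = 115, y₁ ≡ 1 (mod 19). M₂ = 95, y₂ ≡ 8 (mod 23). M₃ = 437, y₃ ≡ 3 (mod 5). k = 0×115×1 + 0×95×8 + 3×437×3 ≡ 1748 (mod 2185)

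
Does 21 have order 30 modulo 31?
p - 1 = 30 has prime divisors 2, 3, 5. Check 21^(30/q) mod 31 for each: 21^(30/2) = 21^15 ≡ 30, 21^(30/3) = 21^10 ≡ 5, 21^(30/5) = 21^6 ≡ 2 (mod 31). None of these is 1, so 21 has order 30 = φ(31), so it is a primitive root mod 31.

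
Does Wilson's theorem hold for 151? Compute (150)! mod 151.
(150)! mod 151 = 150. Since this equals -1 (mod 151), Wilson confirms 151 is prime.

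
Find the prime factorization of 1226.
2 × 613

Divide by primes starting from smallest:
1226 ÷ 2 = 613
613 ÷ 613 = 1

1226 = 2 × 613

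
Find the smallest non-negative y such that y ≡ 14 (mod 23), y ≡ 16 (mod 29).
451

Using the Chinese Remainder Theorem:
M = product of moduli = 667
For equation 1: M_1 = 29, 29 ≡ 6 (mod 23), inverse of 29 mod 23 is 4 (check: 6 × 4 = 24 ≡ 1 (mod 23))
For equation 2: M_2 = 23, 23 ≡ 23 (mod 29), inverse of 23 mod 29 is 24 (check: 23 × 24 = 552 ≡ 1 (mod 29))
Combine: y ≡ Σ r_i×M_i×(M_i⁻¹ mod m_i) = 14×29×4 + 16×23×24 = 1624 + 8832 = 10456
10456 mod 667 = 451
y ≡ 451 (mod 667)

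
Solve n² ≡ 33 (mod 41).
The square roots of 33 mod 41 are 19 and 22. Verify: 19² = 361 ≡ 33 (mod 41)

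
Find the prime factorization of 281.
281

Divide by primes starting from smallest:
281 ÷ 281 = 1

281 = 281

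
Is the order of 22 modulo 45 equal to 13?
No, the actual order is 12, not 13.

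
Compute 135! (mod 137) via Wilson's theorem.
(136)! = (135)! × (136) ≡ -1 (mod 137). So (135)! ≡ -1 × (136)^(-1) ≡ (-1)×(-1) = 1 (mod 137)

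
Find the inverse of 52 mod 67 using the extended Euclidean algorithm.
Extended GCD: 52(-9) + 67(7) = 1. So 52^(-1) ≡ 58 ≡ 58 (mod 67). Verify: 52 × 58 = 3016 ≡ 1 (mod 67)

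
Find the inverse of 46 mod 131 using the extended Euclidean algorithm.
Extended GCD: 46(-37) + 131(13) = 1. So 46^(-1) ≡ 94 ≡ 94 (mod 131). Verify: 46 × 94 = 4324 ≡ 1 (mod 131)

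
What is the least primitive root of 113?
3

A primitive root g modulo p has order p-1 = 112
Prime divisors of 112: [2, 7]
g is a primitive root iff g^(112/q) ≢ 1 (mod 113) for each prime divisor q
Testing small values:
  g = 2: 2^56 ≡ 1, 2^16 ≡ 109 (mod 113) → 2^56 ≡ 1, not primitive root
  g = 3: 3^56 ≡ 112, 3^16 ≡ 49 (mod 113) → none is 1, primitive root!
The smallest primitive root is 3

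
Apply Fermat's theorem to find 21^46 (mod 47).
By Fermat's Little Theorem, 21^{46} ≡ 1 (mod 47) since 47 is prime and gcd(21, 47) = 1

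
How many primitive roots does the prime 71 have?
Number of primitive roots mod 71 = φ(70) = 24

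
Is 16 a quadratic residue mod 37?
By Euler's criterion: 16^{18} ≡ 1 (mod 37). Since this equals 1, 16 is a QR.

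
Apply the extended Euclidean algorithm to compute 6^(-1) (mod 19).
Extended GCD: 6(-3) + 19(1) = 1. So 6^(-1) ≡ 16 ≡ 16 (mod 19). Verify: 6 × 16 = 96 ≡ 1 (mod 19)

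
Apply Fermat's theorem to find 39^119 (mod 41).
By Fermat: 39^{40} ≡ 1 (mod 41). 119 = 2×40 + 39. So 39^{119} ≡ 39^{39} ≡ 20 (mod 41)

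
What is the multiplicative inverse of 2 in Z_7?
4

Using Extended Euclidean Algorithm:
gcd(2, 7) = 1
Bezout coefficients: 2 × -3 + 7 × 1 = 1
So 2 × -3 ≡ 1 (mod 7)
The inverse is -3 mod 7 = 4
Verification: 2 × 4 = 8 = 1 × 7 + 1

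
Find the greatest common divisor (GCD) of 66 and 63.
3

Using the Euclidean algorithm:
66 = 1 × 63 + 3
63 = 21 × 3 + 0

GCD(66, 63) = 3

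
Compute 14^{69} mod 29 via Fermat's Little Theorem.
2

By Fermat's Little Theorem, a^(p-1) ≡ 1 (mod p) for prime p and gcd(a, p) = 1
Here p = 29, so 14^28 ≡ 1 (mod 29)
We can reduce the exponent: 69 mod 28 = 13
So 14^69 ≡ 14^13 (mod 29)
Computing: 14^13 mod 29 = 2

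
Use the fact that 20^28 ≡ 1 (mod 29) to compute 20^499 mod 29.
By Fermat: 20^{28} ≡ 1 (mod 29). 499 ≡ 23 (mod 28). So 20^{499} ≡ 20^{23} ≡ 23 (mod 29)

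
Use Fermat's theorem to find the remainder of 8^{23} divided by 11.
6

By Fermat's Little Theorem, a^(p-1) ≡ 1 (mod p) for prime p and gcd(a, p) = 1
Here p = 11, so 8^10 ≡ 1 (mod 11)
We can reduce the exponent: 23 mod 10 = 3
So 8^23 ≡ 8^3 (mod 11)
Computing: 8^3 mod 11 = 6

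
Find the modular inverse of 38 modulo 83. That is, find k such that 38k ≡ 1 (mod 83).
59

Using Extended Euclidean Algorithm:
gcd(38, 83) = 1
Bezout coefficients: 38 × -24 + 83 × 11 = 1
So 38 × -24 ≡ 1 (mod 83)
The inverse is -24 mod 83 = 59
Verification: 38 × 59 = 2242 = 27 × 83 + 1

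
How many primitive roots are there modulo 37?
12

The number of primitive roots modulo p is φ(p-1) = φ(36)
φ(36) = 12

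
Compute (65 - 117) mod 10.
8

(65 - 117) = -52
-52 mod 10 = 8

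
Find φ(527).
480

Prime factorization: 527 = 17 × 31
Using the formula φ(n) = n × Π(1 - 1/p) for each prime factor p:
φ(527) = 527 × (1 - 1/17) × (1 - 1/31)
φ(527) = 480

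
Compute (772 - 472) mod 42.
6

(772 - 472) = 300
300 mod 42 = 6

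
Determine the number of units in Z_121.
110

Prime factorization: 121 = 11^2
Using the formula φ(n) = n × Π(1 - 1/p) for each prime factor p:
φ(121) = 121 × (1 - 1/11)
φ(121) = 110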